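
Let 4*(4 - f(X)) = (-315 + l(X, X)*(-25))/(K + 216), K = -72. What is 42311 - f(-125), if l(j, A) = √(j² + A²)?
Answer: 2707613/64 - 3125*√2/576 ≈ 42299.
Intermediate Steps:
l(j, A) = √(A² + j²)
f(X) = 291/64 + 25*√2*√(X²)/576 (f(X) = 4 - (-315 + √(X² + X²)*(-25))/(4*(-72 + 216)) = 4 - (-315 + √(2*X²)*(-25))/(4*144) = 4 - (-315 + (√2*√(X²))*(-25))/(4*144) = 4 - (-315 - 25*√2*√(X²))/(4*144) = 4 - (-35/16 - 25*√2*√(X²)/144)/4 = 4 + (35/64 + 25*√2*√(X²)/576) = 291/64 + 25*√2*√(X²)/576)
42311 - f(-125) = 42311 - (291/64 + 25*√2*√((-125)²)/576) = 42311 - (291/64 + 25*√2*√15625/576) = 42311 - (291/64 + (25/576)*√2*125) = 42311 - (291/64 + 3125*√2/576) = 42311 + (-291/64 - 3125*√2/576) = 2707613/64 - 3125*√2/576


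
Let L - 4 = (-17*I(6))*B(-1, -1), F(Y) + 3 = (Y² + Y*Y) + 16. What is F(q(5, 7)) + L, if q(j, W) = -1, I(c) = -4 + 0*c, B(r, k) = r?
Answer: -49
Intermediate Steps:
I(c) = -4 (I(c) = -4 + 0 = -4)
F(Y) = 13 + 2*Y² (F(Y) = -3 + ((Y² + Y*Y) + 16) = -3 + ((Y² + Y²) + 16) = -3 + (2*Y² + 16) = -3 + (16 + 2*Y²) = 13 + 2*Y²)
L = -64 (L = 4 - 17*(-4)*(-1) = 4 + 68*(-1) = 4 - 68 = -64)
F(q(5, 7)) + L = (13 + 2*(-1)²) - 64 = (13 + 2*1) - 64 = (13 + 2) - 64 = 15 - 64 = -49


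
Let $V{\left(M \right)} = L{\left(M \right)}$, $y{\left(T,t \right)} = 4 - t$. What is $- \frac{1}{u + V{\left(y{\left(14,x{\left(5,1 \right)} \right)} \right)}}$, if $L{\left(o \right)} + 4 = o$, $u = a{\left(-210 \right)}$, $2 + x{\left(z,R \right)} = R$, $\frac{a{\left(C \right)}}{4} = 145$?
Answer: $- \frac{1}{581} \approx -0.0017212$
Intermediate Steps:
$a{\left(C \right)} = 580$ ($a{\left(C \right)} = 4 \cdot 145 = 580$)
$x{\left(z,R \right)} = -2 + R$
$u = 580$
$L{\left(o \right)} = -4 + o$
$V{\left(M \right)} = -4 + M$
$- \frac{1}{u + V{\left(y{\left(14,x{\left(5,1 \right)} \right)} \right)}} = - \frac{1}{580 + \left(-4 + \left(4 - \left(-2 + 1\right)\right)\right)} = - \frac{1}{580 + \left(-4 + \left(4 - -1\right)\right)} = - \frac{1}{580 + \left(-4 + \left(4 + 1\right)\right)} = - \frac{1}{580 + \left(-4 + 5\right)} = - \frac{1}{580 + 1} = - \frac{1}{581}$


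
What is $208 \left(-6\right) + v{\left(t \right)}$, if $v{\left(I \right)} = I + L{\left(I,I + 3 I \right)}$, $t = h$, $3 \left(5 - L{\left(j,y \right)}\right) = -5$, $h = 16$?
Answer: $- \frac{3676}{3} \approx -1225.3$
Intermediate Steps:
$L{\left(j,y \right)} = \frac{20}{3}$ ($L{\left(j,y \right)} = 5 - - \frac{5}{3} = 5 + \frac{5}{3} = \frac{20}{3}$)
$t = 16$
$v{\left(I \right)} = \frac{20}{3} + I$ ($v{\left(I \right)} = I + \frac{20}{3} = \frac{20}{3} + I$)
$208 \left(-6\right) + v{\left(t \right)} = 208 \left(-6\right) + \left(\frac{20}{3} + 16\right) = -1248 + \frac{68}{3} = - \frac{3676}{3}$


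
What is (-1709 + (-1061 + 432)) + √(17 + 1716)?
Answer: -2338 + √1733 ≈ -2296.4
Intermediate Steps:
(-1709 + (-1061 + 432)) + √(17 + 1716) = (-1709 - 629) + √1733 = -2338 + √1733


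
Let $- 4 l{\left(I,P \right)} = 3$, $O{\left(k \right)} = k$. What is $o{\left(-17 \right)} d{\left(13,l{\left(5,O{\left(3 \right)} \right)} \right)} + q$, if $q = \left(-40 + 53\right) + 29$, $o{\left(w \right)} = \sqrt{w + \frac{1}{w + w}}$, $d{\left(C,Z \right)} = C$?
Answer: $42 + \frac{13 i \sqrt{19686}}{34} \approx 42.0 + 53.647 i$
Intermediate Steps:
$l{\left(I,P \right)} = - \frac{3}{4}$ ($l{\left(I,P \right)} = \left(- \frac{1}{4}\right) 3 = - \frac{3}{4}$)
$o{\left(w \right)} = \sqrt{w + \frac{1}{2 w}}$
$q = 42$ ($q = 13 + 29 = 42$)
$o{\left(-17 \right)} d{\left(13,l{\left(5,O{\left(3 \right)} \right)} \right)} + q = \frac{\sqrt{\frac{2}{-17} + 4 \left(-17\right)}}{2} \cdot 13 + 42 = \frac{\sqrt{2 \left(- \frac{1}{17}\right) - 68}}{2} \cdot 13 + 42 = \frac{\sqrt{- \frac{2}{17} - 68}}{2} \cdot 13 + 42 = \frac{\sqrt{- \frac{1158}{17}}}{2} \cdot 13 + 42 = \frac{\frac{1}{17} i \sqrt{19686}}{2} \cdot 13 + 42 = \frac{i \sqrt{19686}}{34} \cdot 13 + 42 = \frac{13 i \sqrt{19686}}{34} + 42 = 42 + \frac{13 i \sqrt{19686}}{34}$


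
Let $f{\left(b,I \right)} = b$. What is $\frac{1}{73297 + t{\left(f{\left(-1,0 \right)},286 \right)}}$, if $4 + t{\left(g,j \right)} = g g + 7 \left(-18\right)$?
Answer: $\frac{1}{73168} \approx 1.3667 \cdot 10^{-5}$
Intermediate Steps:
$t{\left(g,j \right)} = -130 + g^{2}$ ($t{\left(g,j \right)} = -4 + \left(g g + 7 \left(-18\right)\right) = -4 + \left(g^{2} - 126\right) = -4 + \left(-126 + g^{2}\right) = -130 + g^{2}$)
$\frac{1}{73297 + t{\left(f{\left(-1,0 \right)},286 \right)}} = \frac{1}{73297 - \left(130 - \left(-1\right)^{2}\right)} = \frac{1}{73297 + \left(-130 + 1\right)} = \frac{1}{73297 - 129} = \frac{1}{73168}$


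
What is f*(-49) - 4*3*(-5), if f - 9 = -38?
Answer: 1481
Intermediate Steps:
f = -29 (f = 9 - 38 = -29)
f*(-49) - 4*3*(-5) = -29*(-49) - 4*3*(-5) = 1421 - 12*(-5) = 1421 + 60 = 1481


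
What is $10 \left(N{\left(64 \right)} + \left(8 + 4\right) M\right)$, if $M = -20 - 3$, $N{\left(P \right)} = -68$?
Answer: $-3440$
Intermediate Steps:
$M = -23$
$10 \left(N{\left(64 \right)} + \left(8 + 4\right) M\right) = 10 \left(-68 + \left(8 + 4\right) \left(-23\right)\right) = 10 \left(-68 + 12 \left(-23\right)\right) = 10 \left(-68 - 276\right) = 10 \left(-344\right) = -3440$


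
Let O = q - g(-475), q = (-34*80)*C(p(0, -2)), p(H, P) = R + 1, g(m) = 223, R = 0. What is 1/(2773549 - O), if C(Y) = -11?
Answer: 1/2743852 ≈ 3.6445e-7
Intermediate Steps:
p(H, P) = 1 (p(H, P) = 0 + 1 = 1)
q = 29920 (q = -34*80*(-11) = -2720*(-11) = 29920)
O = 29697 (O = 29920 - 1*223 = 29920 - 223 = 29697)
1/(2773549 - O) = 1/(2773549 - 1*29697) = 1/(2773549 - 29697) = 1/2743852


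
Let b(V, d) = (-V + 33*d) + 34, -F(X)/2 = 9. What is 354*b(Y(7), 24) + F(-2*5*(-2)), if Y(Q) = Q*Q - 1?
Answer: 275394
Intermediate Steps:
Y(Q) = -1 + Q**2 (Y(Q) = Q**2 - 1 = -1 + Q**2)
F(X) = -18 (F(X) = -2*9 = -18)
b(V, d) = 34 - V + 33*d
354*b(Y(7), 24) + F(-2*5*(-2)) = 354*(34 - (-1 + 7**2) + 33*24) - 18 = 354*(34 - (-1 + 49) + 792) - 18 = 354*(34 - 1*48 + 792) - 18 = 354*(34 - 48 + 792) - 18 = 354*778 - 18 = 275412 - 18 = 275394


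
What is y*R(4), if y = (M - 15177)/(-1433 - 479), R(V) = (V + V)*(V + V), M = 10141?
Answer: 40288/239 ≈ 168.57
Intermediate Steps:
R(V) = 4*V² (R(V) = (2*V)*(2*V) = 4*V²)
y = 1259/478 (y = (10141 - 15177)/(-1433 - 479) = -5036/(-1912) = -5036*(-1/1912) = 1259/478 ≈ 2.6339)
y*R(4) = 1259*(4*4²)/478 = 1259*(4*16)/478 = (1259/478)*64 = 40288/239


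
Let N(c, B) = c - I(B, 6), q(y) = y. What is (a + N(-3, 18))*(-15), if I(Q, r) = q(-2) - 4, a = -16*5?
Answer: 1155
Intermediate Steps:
a = -80
I(Q, r) = -6 (I(Q, r) = -2 - 4 = -6)
N(c, B) = 6 + c (N(c, B) = c - 1*(-6) = c + 6 = 6 + c)
(a + N(-3, 18))*(-15) = (-80 + (6 - 3))*(-15) = (-80 + 3)*(-15) = -77*(-15) = 1155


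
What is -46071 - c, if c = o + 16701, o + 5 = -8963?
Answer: -53804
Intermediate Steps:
o = -8968 (o = -5 - 8963 = -8968)
c = 7733 (c = -8968 + 16701 = 7733)
-46071 - c = -46071 - 1*7733 = -46071 - 7733 = -53804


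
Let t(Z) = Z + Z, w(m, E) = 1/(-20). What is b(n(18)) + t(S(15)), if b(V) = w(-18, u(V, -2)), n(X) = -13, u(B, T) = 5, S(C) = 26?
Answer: 1039/20 ≈ 51.950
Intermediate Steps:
w(m, E) = -1/20
t(Z) = 2*Z
b(V) = -1/20
b(n(18)) + t(S(15)) = -1/20 + 2*26 = -1/20 + 52 = 1039/20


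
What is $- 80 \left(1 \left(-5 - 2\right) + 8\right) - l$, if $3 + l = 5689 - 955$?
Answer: $-4811$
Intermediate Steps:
$l = 4731$ ($l = -3 + \left(5689 - 955\right) = -3 + 4734 = 4731$)
$- 80 \left(1 \left(-5 - 2\right) + 8\right) - l = - 80 \left(1 \left(-5 - 2\right) + 8\right) - 4731 = - 80 \left(1 \left(-7\right) + 8\right) - 4731 = - 80 \left(-7 + 8\right) - 4731 = \left(-80\right) 1 - 4731 = -80 - 4731 = -4811$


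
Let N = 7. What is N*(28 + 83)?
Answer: 777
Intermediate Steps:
N*(28 + 83) = 7*(28 + 83) = 7*111 = 777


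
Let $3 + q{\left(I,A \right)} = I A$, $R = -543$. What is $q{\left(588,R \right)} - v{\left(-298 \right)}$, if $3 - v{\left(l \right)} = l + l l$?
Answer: $-230784$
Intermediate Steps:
$v{\left(l \right)} = 3 - l - l^{2}$ ($v{\left(l \right)} = 3 - \left(l + l l\right) = 3 - \left(l + l^{2}\right) = 3 - l - l^{2}$)
$q{\left(I,A \right)} = -3 + A I$ ($q{\left(I,A \right)} = -3 + I A = -3 + A I$)
$q{\left(588,R \right)} - v{\left(-298 \right)} = \left(-3 - 319284\right) - \left(3 - -298 - \left(-298\right)^{2}\right) = \left(-3 - 319284\right) - \left(3 + 298 - 88804\right) = -319287 - \left(3 + 298 - 88804\right) = -319287 - -88503 = -319287 + 88503 = -230784$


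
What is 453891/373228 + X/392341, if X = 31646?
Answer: 189891222119/146432646748 ≈ 1.2968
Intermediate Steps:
453891/373228 + X/392341 = 453891/373228 + 31646/392341 = 189891222119/146432646748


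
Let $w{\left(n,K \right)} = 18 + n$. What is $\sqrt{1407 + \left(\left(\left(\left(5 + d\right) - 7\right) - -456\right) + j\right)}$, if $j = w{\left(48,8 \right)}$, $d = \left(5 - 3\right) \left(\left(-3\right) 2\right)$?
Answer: $\sqrt{1915} \approx 43.761$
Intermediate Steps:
$d = -12$ ($d = 2 \left(-6\right) = -12$)
$j = 66$ ($j = 18 + 48 = 66$)
$\sqrt{1407 + \left(\left(\left(\left(5 + d\right) - 7\right) - -456\right) + j\right)} = \sqrt{1407 + \left(\left(\left(\left(5 - 12\right) - 7\right) - -456\right) + 66\right)} = \sqrt{1407 + \left(\left(\left(-7 - 7\right) + 456\right) + 66\right)} = \sqrt{1407 + \left(\left(-14 + 456\right) + 66\right)} = \sqrt{1407 + \left(442 + 66\right)} = \sqrt{1407 + 508} = \sqrt{1915}$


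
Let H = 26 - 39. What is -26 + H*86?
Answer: -1144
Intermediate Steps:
H = -13
-26 + H*86 = -26 - 13*86 = -26 - 1118 = -1144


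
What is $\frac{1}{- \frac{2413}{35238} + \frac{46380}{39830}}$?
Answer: $\frac{20050422}{21974695} \approx 0.91243$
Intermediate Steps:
$\frac{1}{- \frac{2413}{35238} + \frac{46380}{39830}} = \frac{1}{\left(-2413\right) \frac{1}{35238} + 46380 \cdot \frac{1}{39830}} = \frac{1}{- \frac{2413}{35238} + \frac{4638}{3983}} = \frac{1}{\frac{21974695}{20050422}} = \frac{20050422}{21974695}$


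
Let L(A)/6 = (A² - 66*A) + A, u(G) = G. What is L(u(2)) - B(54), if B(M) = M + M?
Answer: -864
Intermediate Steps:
B(M) = 2*M
L(A) = -390*A + 6*A² (L(A) = 6*((A² - 66*A) + A) = 6*(A² - 65*A) = -390*A + 6*A²)
L(u(2)) - B(54) = 6*2*(-65 + 2) - 2*54 = 6*2*(-63) - 1*108 = -756 - 108 = -864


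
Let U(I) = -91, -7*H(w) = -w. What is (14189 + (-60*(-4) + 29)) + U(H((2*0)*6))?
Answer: 14367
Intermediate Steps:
H(w) = w/7 (H(w) = -(-1)*w/7 = w/7)
(14189 + (-60*(-4) + 29)) + U(H((2*0)*6)) = (14189 + (-60*(-4) + 29)) - 91 = (14189 + (240 + 29)) - 91 = (14189 + 269) - 91 = 14458 - 91 = 14367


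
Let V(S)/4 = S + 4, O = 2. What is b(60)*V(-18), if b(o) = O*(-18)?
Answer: 2016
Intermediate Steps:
V(S) = 16 + 4*S (V(S) = 4*(S + 4) = 4*(4 + S) = 16 + 4*S)
b(o) = -36 (b(o) = 2*(-18) = -36)
b(60)*V(-18) = -36*(16 + 4*(-18)) = -36*(16 - 72) = -36*(-56) = 2016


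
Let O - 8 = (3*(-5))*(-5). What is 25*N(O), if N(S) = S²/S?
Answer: 2075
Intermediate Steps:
O = 83 (O = 8 + (3*(-5))*(-5) = 8 - 15*(-5) = 8 + 75 = 83)
N(S) = S
25*N(O) = 25*83 = 2075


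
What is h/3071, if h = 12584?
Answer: 12584/3071 ≈ 4.0977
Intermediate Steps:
h/3071 = 12584/3071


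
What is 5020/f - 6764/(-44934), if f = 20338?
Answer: 90783728/228466923 ≈ 0.39736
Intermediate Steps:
5020/f - 6764/(-44934) = 5020/20338 - 6764/(-44934) = 5020*(1/20338) - 6764*(-1/44934) = 2510/10169 + 3382/22467 = 90783728/228466923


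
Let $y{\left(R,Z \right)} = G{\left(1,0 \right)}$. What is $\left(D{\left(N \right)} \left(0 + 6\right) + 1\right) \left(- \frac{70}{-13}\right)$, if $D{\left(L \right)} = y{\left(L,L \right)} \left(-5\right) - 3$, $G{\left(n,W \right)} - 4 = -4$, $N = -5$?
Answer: $- \frac{1190}{13} \approx -91.538$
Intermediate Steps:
$G{\left(n,W \right)} = 0$ ($G{\left(n,W \right)} = 4 - 4 = 0$)
$y{\left(R,Z \right)} = 0$
$D{\left(L \right)} = -3$ ($D{\left(L \right)} = 0 \left(-5\right) - 3 = 0 - 3 = -3$)
$\left(D{\left(N \right)} \left(0 + 6\right) + 1\right) \left(- \frac{70}{-13}\right) = \left(- 3 \left(0 + 6\right) + 1\right) \left(- \frac{70}{-13}\right) = \left(\left(-3\right) 6 + 1\right) \left(\left(-70\right) \left(- \frac{1}{13}\right)\right) = \left(-18 + 1\right) \frac{70}{13} = \left(-17\right) \frac{70}{13} = - \frac{1190}{13}$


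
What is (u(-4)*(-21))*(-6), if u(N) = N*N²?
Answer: -8064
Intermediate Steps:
u(N) = N³
(u(-4)*(-21))*(-6) = ((-4)³*(-21))*(-6) = -64*(-21)*(-6) = 1344*(-6) = -8064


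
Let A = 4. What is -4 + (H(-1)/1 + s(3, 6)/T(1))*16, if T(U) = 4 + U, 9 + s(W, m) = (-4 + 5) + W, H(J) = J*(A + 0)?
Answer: -84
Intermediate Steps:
H(J) = 4*J (H(J) = J*(4 + 0) = J*4 = 4*J)
s(W, m) = -8 + W (s(W, m) = -9 + ((-4 + 5) + W) = -9 + (1 + W) = -8 + W)
-4 + (H(-1)/1 + s(3, 6)/T(1))*16 = -4 + ((4*(-1))/1 + (-8 + 3)/(4 + 1))*16 = -4 + (-4*1 - 5/5)*16 = -4 + (-4 - 5*1/5)*16 = -4 + (-4 - 1)*16 = -4 - 5*16 = -4 - 80 = -84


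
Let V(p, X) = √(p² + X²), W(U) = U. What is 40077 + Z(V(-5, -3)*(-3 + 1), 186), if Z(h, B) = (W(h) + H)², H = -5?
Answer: 40238 + 20*√34 ≈ 40355.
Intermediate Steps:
V(p, X) = √(X² + p²)
Z(h, B) = (-5 + h)² (Z(h, B) = (h - 5)² = (-5 + h)²)
40077 + Z(V(-5, -3)*(-3 + 1), 186) = 40077 + (-5 + √((-3)² + (-5)²)*(-3 + 1))² = 40077 + (-5 + √(9 + 25)*(-2))² = 40077 + (-5 + √34*(-2))² = 40077 + (-5 - 2*√34)²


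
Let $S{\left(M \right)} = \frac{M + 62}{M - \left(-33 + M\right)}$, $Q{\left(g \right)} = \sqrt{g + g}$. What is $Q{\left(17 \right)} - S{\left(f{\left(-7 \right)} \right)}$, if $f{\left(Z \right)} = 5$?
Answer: $- \frac{67}{33} + \sqrt{34} \approx 3.8006$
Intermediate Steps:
$Q{\left(g \right)} = \sqrt{2} \sqrt{g}$ ($Q{\left(g \right)} = \sqrt{2 g} = \sqrt{2} \sqrt{g}$)
$S{\left(M \right)} = \frac{62}{33} + \frac{M}{33}$ ($S{\left(M \right)} = \frac{62 + M}{33} = \left(62 + M\right) \frac{1}{33} = \frac{62}{33} + \frac{M}{33}$)
$Q{\left(17 \right)} - S{\left(f{\left(-7 \right)} \right)} = \sqrt{2} \sqrt{17} - \left(\frac{62}{33} + \frac{1}{33} \cdot 5\right) = \sqrt{34} - \left(\frac{62}{33} + \frac{5}{33}\right) = \sqrt{34} - \frac{67}{33} = - \frac{67}{33} + \sqrt{34}$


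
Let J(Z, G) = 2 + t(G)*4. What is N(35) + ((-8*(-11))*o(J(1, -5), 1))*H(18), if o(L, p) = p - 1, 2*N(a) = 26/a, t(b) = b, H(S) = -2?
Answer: 13/35 ≈ 0.37143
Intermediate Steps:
N(a) = 13/a (N(a) = (26/a)/2 = 13/a)
J(Z, G) = 2 + 4*G (J(Z, G) = 2 + G*4 = 2 + 4*G)
o(L, p) = -1 + p
N(35) + ((-8*(-11))*o(J(1, -5), 1))*H(18) = 13/35 + ((-8*(-11))*(-1 + 1))*(-2) = 13*(1/35) + (88*0)*(-2) = 13/35 + 0*(-2) = 13/35 + 0 = 13/35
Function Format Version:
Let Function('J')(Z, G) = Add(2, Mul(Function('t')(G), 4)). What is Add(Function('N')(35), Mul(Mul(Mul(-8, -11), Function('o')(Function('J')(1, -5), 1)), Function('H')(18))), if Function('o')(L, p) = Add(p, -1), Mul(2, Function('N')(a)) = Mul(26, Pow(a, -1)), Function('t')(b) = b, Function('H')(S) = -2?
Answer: Rational(13, 35) ≈ 0.37143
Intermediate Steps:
Function('N')(a) = Mul(13, Pow(a, -1)) (Function('N')(a) = Mul(Rational(1, 2), Mul(26, Pow(a, -1))) = Mul(13, Pow(a, -1)))
Function('J')(Z, G) = Add(2, Mul(4, G)) (Function('J')(Z, G) = Add(2, Mul(G, 4)) = Add(2, Mul(4, G)))
Function('o')(L, p) = Add(-1, p)
Add(Function('N')(35), Mul(Mul(Mul(-8, -11), Function('o')(Function('J')(1, -5), 1)), Function('H')(18))) = Add(Mul(13, Pow(35, -1)), Mul(Mul(Mul(-8, -11), Add(-1, 1)), -2)) = Add(Mul(13, Rational(1, 35)), Mul(Mul(88, 0), -2)) = Add(Rational(13, 35), Mul(0, -2)) = Add(Rational(13, 35), 0) = Rational(13, 35)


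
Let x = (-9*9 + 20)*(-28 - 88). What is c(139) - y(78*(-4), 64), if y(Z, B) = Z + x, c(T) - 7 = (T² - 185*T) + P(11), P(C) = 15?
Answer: -13136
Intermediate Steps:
c(T) = 22 + T² - 185*T (c(T) = 7 + ((T² - 185*T) + 15) = 7 + (15 + T² - 185*T) = 22 + T² - 185*T)
x = 7076 (x = (-81 + 20)*(-116) = -61*(-116) = 7076)
y(Z, B) = 7076 + Z (y(Z, B) = Z + 7076 = 7076 + Z)
c(139) - y(78*(-4), 64) = (22 + 139² - 185*139) - (7076 + 78*(-4)) = (22 + 19321 - 25715) - (7076 - 312) = -6372 - 1*6764 = -6372 - 6764 = -13136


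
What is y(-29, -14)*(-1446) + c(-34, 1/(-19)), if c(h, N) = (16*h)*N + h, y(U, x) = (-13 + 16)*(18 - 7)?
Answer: -906744/19 ≈ -47723.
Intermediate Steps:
y(U, x) = 33 (y(U, x) = 3*11 = 33)
c(h, N) = h + 16*N*h (c(h, N) = 16*N*h + h = h + 16*N*h)
y(-29, -14)*(-1446) + c(-34, 1/(-19)) = 33*(-1446) - 34*(1 + 16/(-19)) = -47718 - 34*(1 + 16*(-1/19)) = -47718 - 34*(1 - 16/19) = -47718 - 34*3/19 = -47718 - 102/19 = -906744/19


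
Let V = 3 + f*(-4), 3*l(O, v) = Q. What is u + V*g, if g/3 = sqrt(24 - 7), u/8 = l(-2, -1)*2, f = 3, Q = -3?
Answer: -16 - 27*sqrt(17) ≈ -127.32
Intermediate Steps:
l(O, v) = -1 (l(O, v) = (1/3)*(-3) = -1)
u = -16 (u = 8*(-1*2) = 8*(-2) = -16)
V = -9 (V = 3 + 3*(-4) = 3 - 12 = -9)
g = 3*sqrt(17) (g = 3*sqrt(24 - 7) = 3*sqrt(17) ≈ 12.369)
u + V*g = -16 - 27*sqrt(17)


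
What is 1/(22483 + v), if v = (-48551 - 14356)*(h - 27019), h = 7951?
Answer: 1/1199533159 ≈ 8.3366e-10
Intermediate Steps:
v = 1199510676 (v = (-48551 - 14356)*(7951 - 27019) = -62907*(-19068) = 1199510676)
1/(22483 + v) = 1/(22483 + 1199510676) = 1/1199533159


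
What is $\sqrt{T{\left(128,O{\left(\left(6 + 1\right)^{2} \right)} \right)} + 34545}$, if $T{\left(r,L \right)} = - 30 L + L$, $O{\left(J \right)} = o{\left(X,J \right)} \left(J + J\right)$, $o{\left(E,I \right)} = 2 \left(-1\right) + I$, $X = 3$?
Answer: $7 i \sqrt{2021} \approx 314.69 i$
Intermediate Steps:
$o{\left(E,I \right)} = -2 + I$
$O{\left(J \right)} = 2 J \left(-2 + J\right)$ ($O{\left(J \right)} = \left(-2 + J\right) \left(J + J\right) = \left(-2 + J\right) 2 J = 2 J \left(-2 + J\right)$)
$T{\left(r,L \right)} = - 29 L$
$\sqrt{T{\left(128,O{\left(\left(6 + 1\right)^{2} \right)} \right)} + 34545} = \sqrt{- 29 \cdot 2 \left(6 + 1\right)^{2} \left(-2 + \left(6 + 1\right)^{2}\right) + 34545} = \sqrt{- 29 \cdot 2 \cdot 7^{2} \left(-2 + 7^{2}\right) + 34545} = \sqrt{- 29 \cdot 2 \cdot 49 \left(-2 + 49\right) + 34545} = \sqrt{- 29 \cdot 2 \cdot 49 \cdot 47 + 34545} = \sqrt{\left(-29\right) 4606 + 34545} = \sqrt{-133574 + 34545} = \sqrt{-99029} = 7 i \sqrt{2021}$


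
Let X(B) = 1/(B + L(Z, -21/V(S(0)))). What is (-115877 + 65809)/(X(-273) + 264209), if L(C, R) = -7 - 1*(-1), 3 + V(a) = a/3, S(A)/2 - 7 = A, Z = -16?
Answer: -6984486/36857155 ≈ -0.18950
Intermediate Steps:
S(A) = 14 + 2*A
V(a) = -3 + a/3
L(C, R) = -6 (L(C, R) = -7 + 1 = -6)
X(B) = 1/(-6 + B) (X(B) = 1/(B - 6) = 1/(-6 + B))
(-115877 + 65809)/(X(-273) + 264209) = (-115877 + 65809)/(1/(-6 - 273) + 264209) = -50068/(1/(-279) + 264209) = -50068/(-1/279 + 264209) = -50068/73714310/279 = -50068*279/73714310 = -6984486/36857155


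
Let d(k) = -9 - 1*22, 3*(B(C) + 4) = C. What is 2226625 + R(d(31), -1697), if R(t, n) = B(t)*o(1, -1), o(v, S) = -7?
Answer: 6680176/3 ≈ 2.2267e+6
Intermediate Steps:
B(C) = -4 + C/3
d(k) = -31 (d(k) = -9 - 22 = -31)
R(t, n) = 28 - 7*t/3 (R(t, n) = (-4 + t/3)*(-7) = 28 - 7*t/3)
2226625 + R(d(31), -1697) = 2226625 + (28 - 7/3*(-31)) = 2226625 + (28 + 217/3) = 2226625 + 301/3 = 6680176/3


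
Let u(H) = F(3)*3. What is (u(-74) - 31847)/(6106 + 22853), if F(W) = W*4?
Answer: -31811/28959 ≈ -1.0985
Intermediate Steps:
F(W) = 4*W
u(H) = 36 (u(H) = (4*3)*3 = 12*3 = 36)
(u(-74) - 31847)/(6106 + 22853) = (36 - 31847)/(6106 + 22853) = -31811/28959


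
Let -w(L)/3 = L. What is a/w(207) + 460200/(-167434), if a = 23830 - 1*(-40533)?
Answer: -5531169371/51988257 ≈ -106.39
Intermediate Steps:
w(L) = -3*L
a = 64363 (a = 23830 + 40533 = 64363)
a/w(207) + 460200/(-167434) = 64363/((-3*207)) + 460200/(-167434) = 64363/(-621) + 460200*(-1/167434) = 64363*(-1/621) - 230100/83717 = -64363/621 - 230100/83717 = -5531169371/51988257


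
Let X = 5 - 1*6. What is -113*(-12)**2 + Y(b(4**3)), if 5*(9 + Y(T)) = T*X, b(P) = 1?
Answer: -81406/5 ≈ -16281.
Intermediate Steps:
X = -1 (X = 5 - 6 = -1)
Y(T) = -9 - T/5 (Y(T) = -9 + (T*(-1))/5 = -9 + (-T)/5 = -9 - T/5)
-113*(-12)**2 + Y(b(4**3)) = -113*(-12)**2 + (-9 - 1/5*1) = -113*144 + (-9 - 1/5) = -16272 - 46/5 = -81406/5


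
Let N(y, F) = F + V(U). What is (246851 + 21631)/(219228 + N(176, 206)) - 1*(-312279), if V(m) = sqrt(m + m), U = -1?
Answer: 2506115432165845/8025213393 - 44747*I*sqrt(2)/8025213393 ≈ 3.1228e+5 - 7.8854e-6*I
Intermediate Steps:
V(m) = sqrt(2)*sqrt(m) (V(m) = sqrt(2*m) = sqrt(2)*sqrt(m))
N(y, F) = F + I*sqrt(2) (N(y, F) = F + sqrt(2)*sqrt(-1) = F + sqrt(2)*I = F + I*sqrt(2))
(246851 + 21631)/(219228 + N(176, 206)) - 1*(-312279) = (246851 + 21631)/(219228 + (206 + I*sqrt(2))) - 1*(-312279) = 268482/(219434 + I*sqrt(2)) + 312279 = 312279 + 268482/(219434 + I*sqrt(2))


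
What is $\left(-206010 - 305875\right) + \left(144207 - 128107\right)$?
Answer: $-495785$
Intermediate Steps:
$\left(-206010 - 305875\right) + \left(144207 - 128107\right) = -511885 + \left(144207 - 128107\right) = -511885 + 16100 = -495785$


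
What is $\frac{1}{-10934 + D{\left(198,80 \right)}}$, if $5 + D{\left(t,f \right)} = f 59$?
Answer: $- \frac{1}{6219} \approx -0.0001608$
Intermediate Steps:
$D{\left(t,f \right)} = -5 + 59 f$ ($D{\left(t,f \right)} = -5 + f 59 = -5 + 59 f$)
$\frac{1}{-10934 + D{\left(198,80 \right)}} = \frac{1}{-10934 + \left(-5 + 59 \cdot 80\right)} = \frac{1}{-10934 + \left(-5 + 4720\right)} = \frac{1}{-10934 + 4715} = \frac{1}{-6219} = - \frac{1}{6219}$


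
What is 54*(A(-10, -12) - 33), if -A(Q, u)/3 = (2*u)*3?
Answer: 9882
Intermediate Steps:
A(Q, u) = -18*u (A(Q, u) = -3*2*u*3 = -18*u)
54*(A(-10, -12) - 33) = 54*(-18*(-12) - 33) = 54*(216 - 33) = 54*183 = 9882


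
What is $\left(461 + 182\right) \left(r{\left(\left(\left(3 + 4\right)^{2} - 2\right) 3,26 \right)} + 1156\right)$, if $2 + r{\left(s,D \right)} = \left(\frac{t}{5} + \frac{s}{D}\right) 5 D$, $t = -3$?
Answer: $1145183$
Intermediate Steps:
$r{\left(s,D \right)} = -2 + D \left(-3 + \frac{5 s}{D}\right)$ ($r{\left(s,D \right)} = -2 + \left(- \frac{3}{5} + \frac{s}{D}\right) 5 D = -2 + \left(-3 + \frac{5 s}{D}\right) D = -2 + D \left(-3 + \frac{5 s}{D}\right)$)
$\left(461 + 182\right) \left(r{\left(\left(\left(3 + 4\right)^{2} - 2\right) 3,26 \right)} + 1156\right) = \left(461 + 182\right) \left(\left(-2 - 78 + 5 \left(\left(3 + 4\right)^{2} - 2\right) 3\right) + 1156\right) = 643 \left(\left(-2 - 78 + 5 \left(7^{2} - 2\right) 3\right) + 1156\right) = 643 \left(\left(-2 - 78 + 5 \left(49 - 2\right) 3\right) + 1156\right) = 643 \left(\left(-2 - 78 + 5 \cdot 47 \cdot 3\right) + 1156\right) = 643 \left(\left(-2 - 78 + 5 \cdot 141\right) + 1156\right) = 643 \left(\left(-2 - 78 + 705\right) + 1156\right) = 643 \left(625 + 1156\right) = 643 \cdot 1781 = 1145183$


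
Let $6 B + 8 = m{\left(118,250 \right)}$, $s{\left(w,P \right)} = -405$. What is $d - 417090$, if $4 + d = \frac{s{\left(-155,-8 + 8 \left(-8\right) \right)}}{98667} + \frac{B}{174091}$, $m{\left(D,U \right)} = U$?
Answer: $- \frac{2388146336875268}{5725678899} \approx -4.1709 \cdot 10^{5}$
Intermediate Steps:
$B = \frac{121}{3}$ ($B = - \frac{4}{3} + \frac{1}{6} \cdot 250 = - \frac{4}{3} + \frac{125}{3} = \frac{121}{3} \approx 40.333$)
$d = - \frac{22924891358}{5725678899}$ ($d = -4 + \left(- \frac{405}{98667} + \frac{121}{3 \cdot 174091}\right) = -4 + \left(\left(-405\right) \frac{1}{98667} + \frac{121}{3} \cdot \frac{1}{174091}\right) = -4 + \left(- \frac{45}{10963} + \frac{121}{522273}\right) = -4 - \frac{22175762}{5725678899} = - \frac{22924891358}{5725678899} \approx -4.0039$)
$d - 417090 = - \frac{22924891358}{5725678899} - 417090 = - \frac{2388146336875268}{5725678899}$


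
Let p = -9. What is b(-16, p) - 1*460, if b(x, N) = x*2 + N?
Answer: -501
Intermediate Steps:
b(x, N) = N + 2*x (b(x, N) = 2*x + N = N + 2*x)
b(-16, p) - 1*460 = (-9 + 2*(-16)) - 1*460 = (-9 - 32) - 460 = -41 - 460 = -501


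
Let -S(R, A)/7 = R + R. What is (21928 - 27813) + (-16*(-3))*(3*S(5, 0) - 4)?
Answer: -16157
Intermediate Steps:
S(R, A) = -14*R (S(R, A) = -7*(R + R) = -14*R)
(21928 - 27813) + (-16*(-3))*(3*S(5, 0) - 4) = (21928 - 27813) + (-16*(-3))*(3*(-14*5) - 4) = -5885 + 48*(3*(-70) - 4) = -5885 + 48*(-210 - 4) = -5885 + 48*(-214) = -5885 - 10272 = -16157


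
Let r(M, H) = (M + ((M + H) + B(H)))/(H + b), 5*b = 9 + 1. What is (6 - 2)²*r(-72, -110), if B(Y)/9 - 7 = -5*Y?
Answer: -19036/27 ≈ -705.04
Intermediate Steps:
B(Y) = 63 - 45*Y (B(Y) = 63 + 9*(-5*Y) = 63 - 45*Y)
b = 2 (b = (9 + 1)/5 = (⅕)*10 = 2)
r(M, H) = (63 - 44*H + 2*M)/(2 + H) (r(M, H) = (M + ((M + H) + (63 - 45*H)))/(H + 2) = (M + ((H + M) + (63 - 45*H)))/(2 + H) = (M + (63 + M - 44*H))/(2 + H) = (63 - 44*H + 2*M)/(2 + H))
(6 - 2)²*r(-72, -110) = (6 - 2)²*((63 - 44*(-110) + 2*(-72))/(2 - 110)) = 4²*((63 + 4840 - 144)/(-108)) = 16*(-1/108*4759) = 16*(-4759/108) = -19036/27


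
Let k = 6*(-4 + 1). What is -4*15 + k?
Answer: -78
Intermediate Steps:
k = -18 (k = 6*(-3) = -18)
-4*15 + k = -4*15 - 18 = -60 - 18 = -78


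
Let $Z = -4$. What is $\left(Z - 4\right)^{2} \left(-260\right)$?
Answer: $-16640$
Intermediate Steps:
$\left(Z - 4\right)^{2} \left(-260\right) = \left(-4 - 4\right)^{2} \left(-260\right) = \left(-8\right)^{2} \left(-260\right) = 64 \left(-260\right) = -16640$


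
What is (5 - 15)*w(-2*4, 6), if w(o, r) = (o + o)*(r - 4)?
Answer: 320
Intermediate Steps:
w(o, r) = 2*o*(-4 + r) (w(o, r) = (2*o)*(-4 + r) = 2*o*(-4 + r))
(5 - 15)*w(-2*4, 6) = (5 - 15)*(2*(-2*4)*(-4 + 6)) = -20*(-8)*2 = -10*(-32) = 320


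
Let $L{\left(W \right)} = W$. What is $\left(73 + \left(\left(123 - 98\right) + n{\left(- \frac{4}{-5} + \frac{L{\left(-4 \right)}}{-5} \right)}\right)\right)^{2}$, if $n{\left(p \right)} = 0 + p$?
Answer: $\frac{248004}{25} \approx 9920.2$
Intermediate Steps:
$n{\left(p \right)} = p$
$\left(73 + \left(\left(123 - 98\right) + n{\left(- \frac{4}{-5} + \frac{L{\left(-4 \right)}}{-5} \right)}\right)\right)^{2} = \left(73 + \left(\left(123 - 98\right) - - \frac{8}{5}\right)\right)^{2} = \left(73 + \left(25 - - \frac{8}{5}\right)\right)^{2} = \left(73 + \left(25 + \left(\frac{4}{5} + \frac{4}{5}\right)\right)\right)^{2} = \left(73 + \left(25 + \frac{8}{5}\right)\right)^{2} = \left(73 + \frac{133}{5}\right)^{2} = \left(\frac{498}{5}\right)^{2} = \frac{248004}{25}$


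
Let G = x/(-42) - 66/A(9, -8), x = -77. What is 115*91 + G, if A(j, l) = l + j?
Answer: 62405/6 ≈ 10401.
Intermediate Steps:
A(j, l) = j + l
G = -385/6 (G = -77/(-42) - 66/(9 - 8) = -77*(-1/42) - 66/1 = 11/6 - 66*1 = 11/6 - 66 = -385/6 ≈ -64.167)
115*91 + G = 115*91 - 385/6 = 10465 - 385/6 = 62405/6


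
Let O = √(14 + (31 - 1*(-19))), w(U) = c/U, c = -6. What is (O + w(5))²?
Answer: 1156/25 ≈ 46.240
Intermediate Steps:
w(U) = -6/U
O = 8 (O = √(14 + (31 + 19)) = √(14 + 50) = √64 = 8)
(O + w(5))² = (8 - 6/5)² = (34/5)² = 1156/25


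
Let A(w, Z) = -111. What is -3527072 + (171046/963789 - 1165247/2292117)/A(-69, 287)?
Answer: -288293463973621352665/81737334598581 ≈ -3.5271e+6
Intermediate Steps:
-3527072 + (171046/963789 - 1165247/2292117)/A(-69, 287) = -3527072 + (171046/963789 - 1165247/2292117)/(-111) = -3527072 + (171046*(1/963789) - 1165247*1/2292117)*(-1/111) = -3527072 + (171046/963789 - 1165247/2292117)*(-1/111) = -3527072 - 243664932167/736372383771*(-1/111) = -3527072 + 243664932167/81737334598581 = -288293463973621352665/81737334598581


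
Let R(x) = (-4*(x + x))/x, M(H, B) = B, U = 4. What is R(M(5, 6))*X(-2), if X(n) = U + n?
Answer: -16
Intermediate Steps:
X(n) = 4 + n
R(x) = -8 (R(x) = (-8*x)/x = -8)
R(M(5, 6))*X(-2) = -8*(4 - 2) = -8*2 = -16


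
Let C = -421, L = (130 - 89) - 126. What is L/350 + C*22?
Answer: -648357/70 ≈ -9262.3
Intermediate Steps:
L = -85 (L = 41 - 126 = -85)
L/350 + C*22 = -85/350 - 421*22 = -85*1/350 - 9262 = -17/70 - 9262 = -648357/70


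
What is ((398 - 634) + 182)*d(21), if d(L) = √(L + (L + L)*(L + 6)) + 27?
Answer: -1458 - 54*√1155 ≈ -3293.2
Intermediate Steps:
d(L) = 27 + √(L + 2*L*(6 + L)) (d(L) = √(L + (2*L)*(6 + L)) + 27 = √(L + 2*L*(6 + L)) + 27 = 27 + √(L + 2*L*(6 + L)))
((398 - 634) + 182)*d(21) = ((398 - 634) + 182)*(27 + √(21*(13 + 2*21))) = (-236 + 182)*(27 + √(21*(13 + 42))) = -54*(27 + √(21*55)) = -54*(27 + √1155) = -1458 - 54*√1155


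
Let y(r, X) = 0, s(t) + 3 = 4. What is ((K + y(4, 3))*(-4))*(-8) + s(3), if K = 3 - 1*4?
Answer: -31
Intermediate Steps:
s(t) = 1 (s(t) = -3 + 4 = 1)
K = -1 (K = 3 - 4 = -1)
((K + y(4, 3))*(-4))*(-8) + s(3) = ((-1 + 0)*(-4))*(-8) + 1 = -1*(-4)*(-8) + 1 = 4*(-8) + 1 = -32 + 1 = -31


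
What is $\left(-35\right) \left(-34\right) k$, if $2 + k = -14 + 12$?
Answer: $-4760$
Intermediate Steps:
$k = -4$ ($k = -2 + \left(-14 + 12\right) = -2 - 2 = -4$)
$\left(-35\right) \left(-34\right) k = \left(-35\right) \left(-34\right) \left(-4\right) = 1190 \left(-4\right) = -4760$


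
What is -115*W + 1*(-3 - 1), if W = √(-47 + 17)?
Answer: -4 - 115*I*√30 ≈ -4.0 - 629.88*I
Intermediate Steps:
W = I*√30 (W = √(-30) = I*√30 ≈ 5.4772*I)
-115*W + 1*(-3 - 1) = -115*I*√30 + 1*(-3 - 1) = -115*I*√30 + 1*(-4) = -115*I*√30 - 4 = -4 - 115*I*√30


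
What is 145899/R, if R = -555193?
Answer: -145899/555193 ≈ -0.26279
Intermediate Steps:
145899/R = 145899/(-555193) = 145899*(-1/555193) = -145899/555193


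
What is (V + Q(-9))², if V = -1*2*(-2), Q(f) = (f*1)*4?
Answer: 1024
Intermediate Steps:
Q(f) = 4*f (Q(f) = f*4 = 4*f)
V = 4 (V = -2*(-2) = 4)
(V + Q(-9))² = (4 + 4*(-9))² = (4 - 36)² = (-32)² = 1024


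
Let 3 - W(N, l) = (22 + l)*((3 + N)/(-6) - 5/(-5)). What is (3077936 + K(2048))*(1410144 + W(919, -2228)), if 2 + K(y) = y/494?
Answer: 2448078028157146/741 ≈ 3.3037e+12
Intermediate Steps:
K(y) = -2 + y/494
W(N, l) = 3 - (½ - N/6)*(22 + l) (W(N, l) = 3 - (22 + l)*((3 + N)/(-6) - 5/(-5)) = 3 - (22 + l)*((3 + N)*(-⅙) - 5*(-⅕)) = 3 - (22 + l)*((-½ - N/6) + 1) = 3 - (22 + l)*(½ - N/6) = 3 - (½ - N/6)*(22 + l))
(3077936 + K(2048))*(1410144 + W(919, -2228)) = (3077936 + (-2 + (1/494)*2048))*(1410144 + (-8 - ½*(-2228) + (11/3)*919 + (⅙)*919*(-2228))) = (3077936 + (-2 + 1024/247))*(1410144 + (-8 + 1114 + 10109/3 - 1023766/3)) = (3077936 + 530/247)*(1410144 - 1010339/3) = (760250722/247)*(3220093/3) = 2448078028157146/741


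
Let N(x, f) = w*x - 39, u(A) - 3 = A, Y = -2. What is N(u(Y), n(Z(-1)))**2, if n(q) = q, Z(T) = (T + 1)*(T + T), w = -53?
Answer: 8464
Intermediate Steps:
Z(T) = 2*T*(1 + T) (Z(T) = (1 + T)*(2*T) = 2*T*(1 + T))
u(A) = 3 + A
N(x, f) = -39 - 53*x (N(x, f) = -53*x - 39 = -39 - 53*x)
N(u(Y), n(Z(-1)))**2 = (-39 - 53*(3 - 2))**2 = (-39 - 53*1)**2 = (-39 - 53)**2 = (-92)**2 = 8464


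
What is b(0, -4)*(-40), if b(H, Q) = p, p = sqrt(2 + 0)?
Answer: -40*sqrt(2) ≈ -56.569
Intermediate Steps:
p = sqrt(2) ≈ 1.4142
b(H, Q) = sqrt(2)
b(0, -4)*(-40) = sqrt(2)*(-40) = -40*sqrt(2)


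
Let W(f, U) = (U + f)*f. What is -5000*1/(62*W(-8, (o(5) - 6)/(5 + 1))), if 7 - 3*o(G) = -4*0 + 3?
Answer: -5625/4898 ≈ -1.1484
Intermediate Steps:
o(G) = 4/3 (o(G) = 7/3 - (-4*0 + 3)/3 = 7/3 - (0 + 3)/3 = 7/3 - 1/3*3 = 7/3 - 1 = 4/3)
W(f, U) = f*(U + f)
-5000*1/(62*W(-8, (o(5) - 6)/(5 + 1))) = -5000*(-1/(496*((4/3 - 6)/(5 + 1) - 8))) = -5000*(-1/(496*(-14/3/6 - 8))) = -5000*(-1/(496*(-14/3*1/6 - 8))) = -5000*(-1/(496*(-7/9 - 8))) = -5000/(-8*(-79/9)*62) = -5000/((632/9)*62) = -5000/39184/9 = -5000*9/39184 = -5625/4898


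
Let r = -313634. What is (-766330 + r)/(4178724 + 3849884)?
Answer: -269991/2007152 ≈ -0.13451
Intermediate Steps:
(-766330 + r)/(4178724 + 3849884) = (-766330 - 313634)/(4178724 + 3849884) = -1079964/8028608 = -1079964*1/8028608 = -269991/2007152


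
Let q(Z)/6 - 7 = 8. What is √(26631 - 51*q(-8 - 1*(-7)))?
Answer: 3*√2449 ≈ 148.46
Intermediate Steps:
q(Z) = 90 (q(Z) = 42 + 6*8 = 42 + 48 = 90)
√(26631 - 51*q(-8 - 1*(-7))) = √(26631 - 51*90) = √(26631 - 4590) = √22041 = 3*√2449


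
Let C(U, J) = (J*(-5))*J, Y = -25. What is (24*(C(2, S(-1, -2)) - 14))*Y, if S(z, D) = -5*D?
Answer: 308400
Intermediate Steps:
C(U, J) = -5*J**2 (C(U, J) = (-5*J)*J = -5*J**2)
(24*(C(2, S(-1, -2)) - 14))*Y = (24*(-5*(-5*(-2))**2 - 14))*(-25) = (24*(-5*10**2 - 14))*(-25) = (24*(-5*100 - 14))*(-25) = (24*(-500 - 14))*(-25) = (24*(-514))*(-25) = -12336*(-25) = 308400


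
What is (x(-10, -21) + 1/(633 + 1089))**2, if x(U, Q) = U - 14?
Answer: 1707920929/2965284 ≈ 575.97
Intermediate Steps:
x(U, Q) = -14 + U
(x(-10, -21) + 1/(633 + 1089))**2 = ((-14 - 10) + 1/(633 + 1089))**2 = (-24 + 1/1722)**2 = (-41327/1722)**2 = 1707920929/2965284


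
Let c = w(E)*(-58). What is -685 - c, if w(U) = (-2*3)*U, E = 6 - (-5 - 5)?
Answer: -6253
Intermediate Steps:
E = 16 (E = 6 - 1*(-10) = 6 + 10 = 16)
w(U) = -6*U
c = 5568 (c = -6*16*(-58) = -96*(-58) = 5568)
-685 - c = -685 - 1*5568 = -685 - 5568 = -6253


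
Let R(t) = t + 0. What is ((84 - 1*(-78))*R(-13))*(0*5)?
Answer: 0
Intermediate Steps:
R(t) = t
((84 - 1*(-78))*R(-13))*(0*5) = ((84 - 1*(-78))*(-13))*(0*5) = ((84 + 78)*(-13))*0 = (162*(-13))*0 = -2106*0 = 0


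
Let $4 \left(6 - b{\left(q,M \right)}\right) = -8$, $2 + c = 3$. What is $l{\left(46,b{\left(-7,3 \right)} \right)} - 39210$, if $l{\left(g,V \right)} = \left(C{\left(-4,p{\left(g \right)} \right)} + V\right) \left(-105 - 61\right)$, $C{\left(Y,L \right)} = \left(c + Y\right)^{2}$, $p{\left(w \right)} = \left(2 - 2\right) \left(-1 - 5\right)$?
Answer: $-42032$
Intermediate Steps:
$c = 1$ ($c = -2 + 3 = 1$)
$b{\left(q,M \right)} = 8$ ($b{\left(q,M \right)} = 6 - -2 = 6 + 2 = 8$)
$p{\left(w \right)} = 0$ ($p{\left(w \right)} = 0 \left(-6\right) = 0$)
$C{\left(Y,L \right)} = \left(1 + Y\right)^{2}$
$l{\left(g,V \right)} = -1494 - 166 V$ ($l{\left(g,V \right)} = \left(\left(1 - 4\right)^{2} + V\right) \left(-105 - 61\right) = \left(\left(-3\right)^{2} + V\right) \left(-166\right) = \left(9 + V\right) \left(-166\right) = -1494 - 166 V$)
$l{\left(46,b{\left(-7,3 \right)} \right)} - 39210 = \left(-1494 - 1328\right) - 39210 = -2822 - 39210 = -42032$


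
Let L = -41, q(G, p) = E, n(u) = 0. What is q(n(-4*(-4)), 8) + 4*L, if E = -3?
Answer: -167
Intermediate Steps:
q(G, p) = -3
q(n(-4*(-4)), 8) + 4*L = -3 + 4*(-41) = -3 - 164 = -167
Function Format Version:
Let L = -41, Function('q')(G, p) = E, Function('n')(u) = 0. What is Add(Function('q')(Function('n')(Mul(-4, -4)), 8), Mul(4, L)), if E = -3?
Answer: -167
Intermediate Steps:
Function('q')(G, p) = -3
Add(Function('q')(Function('n')(Mul(-4, -4)), 8), Mul(4, L)) = Add(-3, Mul(4, -41)) = Add(-3, -164) = -167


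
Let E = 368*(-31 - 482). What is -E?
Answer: 188784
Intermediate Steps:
E = -188784 (E = 368*(-513) = -188784)
-E = -1*(-188784) = 188784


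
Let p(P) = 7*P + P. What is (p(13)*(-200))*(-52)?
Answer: 1081600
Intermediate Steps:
p(P) = 8*P
(p(13)*(-200))*(-52) = ((8*13)*(-200))*(-52) = (104*(-200))*(-52) = -20800*(-52) = 1081600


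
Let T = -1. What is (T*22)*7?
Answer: -154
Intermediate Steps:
(T*22)*7 = -1*22*7 = -22*7 = -154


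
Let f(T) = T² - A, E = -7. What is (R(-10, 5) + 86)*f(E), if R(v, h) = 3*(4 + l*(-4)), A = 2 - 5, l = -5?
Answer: 8216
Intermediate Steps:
A = -3
f(T) = 3 + T² (f(T) = T² - 1*(-3) = T² + 3 = 3 + T²)
R(v, h) = 72 (R(v, h) = 3*(4 - 5*(-4)) = 3*(4 + 20) = 3*24 = 72)
(R(-10, 5) + 86)*f(E) = (72 + 86)*(3 + (-7)²) = 158*(3 + 49) = 158*52 = 8216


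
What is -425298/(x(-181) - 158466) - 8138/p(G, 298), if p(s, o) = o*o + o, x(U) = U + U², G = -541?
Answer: 236348988/71901887 ≈ 3.2871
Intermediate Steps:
p(s, o) = o + o² (p(s, o) = o² + o = o + o²)
-425298/(x(-181) - 158466) - 8138/p(G, 298) = -425298/(-181*(1 - 181) - 158466) - 8138*1/(298*(1 + 298)) = -425298/(-181*(-180) - 158466) - 8138/(298*299) = -425298/(32580 - 158466) - 8138/89102 = -425298/(-125886) - 8138*1/89102 = -425298*(-1/125886) - 313/3427 = 70883/20981 - 313/3427 = 236348988/71901887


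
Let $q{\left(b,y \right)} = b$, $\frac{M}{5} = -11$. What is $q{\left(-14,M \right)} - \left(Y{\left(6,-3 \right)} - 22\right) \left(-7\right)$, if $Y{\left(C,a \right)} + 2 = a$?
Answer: $-203$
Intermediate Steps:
$M = -55$ ($M = 5 \left(-11\right) = -55$)
$Y{\left(C,a \right)} = -2 + a$
$q{\left(-14,M \right)} - \left(Y{\left(6,-3 \right)} - 22\right) \left(-7\right) = -14 - \left(\left(-2 - 3\right) - 22\right) \left(-7\right) = -14 - \left(-5 - 22\right) \left(-7\right) = -14 - \left(-27\right) \left(-7\right) = -14 - 189 = -203$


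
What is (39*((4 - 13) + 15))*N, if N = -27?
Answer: -6318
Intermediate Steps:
(39*((4 - 13) + 15))*N = (39*((4 - 13) + 15))*(-27) = (39*(-9 + 15))*(-27) = (39*6)*(-27) = 234*(-27) = -6318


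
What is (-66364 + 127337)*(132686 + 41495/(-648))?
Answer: 5239960659109/648 ≈ 8.0864e+9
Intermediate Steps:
(-66364 + 127337)*(132686 + 41495/(-648)) = 60973*(132686 + 41495*(-1/648)) = 60973*(132686 - 41495/648) = 60973*(85939033/648) = 5239960659109/648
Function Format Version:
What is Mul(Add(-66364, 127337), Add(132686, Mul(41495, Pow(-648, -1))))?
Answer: Rational(5239960659109, 648) ≈ 8.0864e+9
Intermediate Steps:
Mul(Add(-66364, 127337), Add(132686, Mul(41495, Pow(-648, -1)))) = Mul(60973, Add(132686, Mul(41495, Rational(-1, 648)))) = Mul(60973, Add(132686, Rational(-41495, 648))) = Mul(60973, Rational(85939033, 648)) = Rational(5239960659109, 648)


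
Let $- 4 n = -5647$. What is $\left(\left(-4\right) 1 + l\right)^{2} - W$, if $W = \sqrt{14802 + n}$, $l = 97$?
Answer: $8649 - \frac{\sqrt{64855}}{2} \approx 8521.7$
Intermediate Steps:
$n = \frac{5647}{4}$ ($n = \left(- \frac{1}{4}\right) \left(-5647\right) = \frac{5647}{4} \approx 1411.8$)
$W = \frac{\sqrt{64855}}{2}$ ($W = \sqrt{14802 + \frac{5647}{4}} = \sqrt{\frac{64855}{4}} = \frac{\sqrt{64855}}{2} \approx 127.33$)
$\left(\left(-4\right) 1 + l\right)^{2} - W = \left(\left(-4\right) 1 + 97\right)^{2} - \frac{\sqrt{64855}}{2} = \left(-4 + 97\right)^{2} - \frac{\sqrt{64855}}{2} = 93^{2} - \frac{\sqrt{64855}}{2} = 8649 - \frac{\sqrt{64855}}{2}$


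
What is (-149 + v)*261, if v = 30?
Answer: -31059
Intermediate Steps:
(-149 + v)*261 = (-149 + 30)*261 = -119*261 = -31059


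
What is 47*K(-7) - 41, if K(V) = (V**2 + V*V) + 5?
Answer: 4800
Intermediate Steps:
K(V) = 5 + 2*V**2 (K(V) = (V**2 + V**2) + 5 = 2*V**2 + 5 = 5 + 2*V**2)
47*K(-7) - 41 = 47*(5 + 2*(-7)**2) - 41 = 47*(5 + 2*49) - 41 = 47*(5 + 98) - 41 = 47*103 - 41 = 4841 - 41 = 4800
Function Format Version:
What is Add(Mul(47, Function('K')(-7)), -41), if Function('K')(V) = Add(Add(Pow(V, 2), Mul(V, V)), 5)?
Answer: 4800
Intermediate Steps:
Function('K')(V) = Add(5, Mul(2, Pow(V, 2))) (Function('K')(V) = Add(Add(Pow(V, 2), Pow(V, 2)), 5) = Add(Mul(2, Pow(V, 2)), 5) = Add(5, Mul(2, Pow(V, 2))))
Add(Mul(47, Function('K')(-7)), -41) = Add(Mul(47, Add(5, Mul(2, Pow(-7, 2)))), -41) = Add(Mul(47, Add(5, Mul(2, 49))), -41) = Add(Mul(47, Add(5, 98)), -41) = Add(Mul(47, 103), -41) = Add(4841, -41) = 4800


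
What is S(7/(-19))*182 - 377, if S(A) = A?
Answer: -8437/19 ≈ -444.05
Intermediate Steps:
S(7/(-19))*182 - 377 = (7/(-19))*182 - 377 = (7*(-1/19))*182 - 377 = -7/19*182 - 377 = -1274/19 - 377 = -8437/19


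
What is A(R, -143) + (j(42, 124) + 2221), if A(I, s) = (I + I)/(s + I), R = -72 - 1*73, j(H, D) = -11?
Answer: 318385/144 ≈ 2211.0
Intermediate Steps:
R = -145 (R = -72 - 73 = -145)
A(I, s) = 2*I/(I + s) (A(I, s) = (2*I)/(I + s) = 2*I/(I + s))
A(R, -143) + (j(42, 124) + 2221) = 2*(-145)/(-145 - 143) + (-11 + 2221) = 2*(-145)/(-288) + 2210 = 2*(-145)*(-1/288) + 2210 = 145/144 + 2210 = 318385/144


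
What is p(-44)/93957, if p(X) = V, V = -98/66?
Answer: -49/3100581 ≈ -1.5803e-5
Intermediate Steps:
V = -49/33 (V = -98*1/66 = -49/33 ≈ -1.4848)
p(X) = -49/33
p(-44)/93957 = -49/33/93957 = -49/33*1/93957 = -49/3100581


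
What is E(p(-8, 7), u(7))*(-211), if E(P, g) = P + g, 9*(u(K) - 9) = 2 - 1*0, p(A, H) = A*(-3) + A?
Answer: -47897/9 ≈ -5321.9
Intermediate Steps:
p(A, H) = -2*A (p(A, H) = -3*A + A = -2*A)
u(K) = 83/9 (u(K) = 9 + (2 - 1*0)/9 = 9 + (2 + 0)/9 = 9 + (1/9)*2 = 9 + 2/9 = 83/9)
E(p(-8, 7), u(7))*(-211) = (-2*(-8) + 83/9)*(-211) = (16 + 83/9)*(-211) = (227/9)*(-211) = -47897/9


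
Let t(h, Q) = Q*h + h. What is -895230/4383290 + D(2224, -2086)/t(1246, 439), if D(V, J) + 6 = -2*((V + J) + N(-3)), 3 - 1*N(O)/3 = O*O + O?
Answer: -559043277/2730789670 ≈ -0.20472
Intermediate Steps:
N(O) = 9 - 3*O - 3*O**2 (N(O) = 9 - 3*(O*O + O) = 9 - 3*(O**2 + O) = 9 - 3*(O + O**2) = 9 + (-3*O - 3*O**2) = 9 - 3*O - 3*O**2)
D(V, J) = 12 - 2*J - 2*V (D(V, J) = -6 - 2*((V + J) + (9 - 3*(-3) - 3*(-3)**2)) = -6 - 2*((J + V) + (9 + 9 - 3*9)) = -6 - 2*((J + V) + (9 + 9 - 27)) = -6 - 2*((J + V) - 9) = -6 - 2*(-9 + J + V) = -6 + (18 - 2*J - 2*V) = 12 - 2*J - 2*V)
t(h, Q) = h + Q*h
-895230/4383290 + D(2224, -2086)/t(1246, 439) = -895230/4383290 + (12 - 2*(-2086) - 2*2224)/((1246*(1 + 439))) = -895230*1/4383290 + (12 + 4172 - 4448)/((1246*440)) = -89523/438329 - 264/548240 = -89523/438329 - 264*1/548240 = -89523/438329 - 3/6230 = -559043277/2730789670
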